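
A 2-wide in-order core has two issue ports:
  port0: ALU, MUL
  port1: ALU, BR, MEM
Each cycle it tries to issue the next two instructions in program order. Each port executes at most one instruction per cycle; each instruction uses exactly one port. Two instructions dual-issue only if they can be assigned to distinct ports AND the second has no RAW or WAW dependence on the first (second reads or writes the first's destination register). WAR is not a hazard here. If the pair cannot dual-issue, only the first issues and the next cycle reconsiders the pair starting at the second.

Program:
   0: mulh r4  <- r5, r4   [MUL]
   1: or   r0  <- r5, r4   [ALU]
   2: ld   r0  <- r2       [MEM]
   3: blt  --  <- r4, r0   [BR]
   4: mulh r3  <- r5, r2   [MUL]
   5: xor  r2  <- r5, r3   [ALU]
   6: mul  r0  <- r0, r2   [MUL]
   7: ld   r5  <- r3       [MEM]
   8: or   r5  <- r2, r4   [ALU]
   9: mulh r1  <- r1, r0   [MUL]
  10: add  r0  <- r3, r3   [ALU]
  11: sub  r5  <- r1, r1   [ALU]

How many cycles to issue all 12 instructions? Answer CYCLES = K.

CYCLES = 8

  cy0 -> i0 (mulh) RAW r4
  cy1 -> i1 (or) WAW r0
  cy2 -> i2 (ld) no-port MEM/BR
  cy3 -> i3&i4 (blt;mulh) dual
  cy4 -> i5 (xor) RAW r2
  cy5 -> i6&i7 (mul;ld) dual
  cy6 -> i8&i9 (or;mulh) dual
  cy7 -> i10&i11 (add;sub) dual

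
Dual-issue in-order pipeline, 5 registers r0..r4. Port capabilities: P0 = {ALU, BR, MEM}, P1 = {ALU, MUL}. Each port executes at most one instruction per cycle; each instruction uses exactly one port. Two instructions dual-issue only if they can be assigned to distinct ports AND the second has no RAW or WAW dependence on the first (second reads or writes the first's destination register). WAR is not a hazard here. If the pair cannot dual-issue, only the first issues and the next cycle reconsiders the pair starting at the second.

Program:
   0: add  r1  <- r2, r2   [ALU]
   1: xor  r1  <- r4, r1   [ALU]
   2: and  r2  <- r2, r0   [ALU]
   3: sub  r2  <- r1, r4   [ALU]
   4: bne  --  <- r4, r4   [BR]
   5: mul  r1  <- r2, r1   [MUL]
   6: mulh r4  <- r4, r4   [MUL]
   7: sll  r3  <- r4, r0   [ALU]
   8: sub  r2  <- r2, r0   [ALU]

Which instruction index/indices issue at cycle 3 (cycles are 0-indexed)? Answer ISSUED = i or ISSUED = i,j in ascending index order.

0. add.ALU @i0  | RAW+WAW r1
1. xor.ALU;and.ALU @i1+i2  | 2-wide
2. sub.ALU;bne.BR @i3+i4  | 2-wide
3. mul.MUL @i5  | no-port MUL/MUL
4. mulh.MUL @i6  | RAW r4
5. sll.ALU;sub.ALU @i7+i8  | 2-wide

ISSUED = 5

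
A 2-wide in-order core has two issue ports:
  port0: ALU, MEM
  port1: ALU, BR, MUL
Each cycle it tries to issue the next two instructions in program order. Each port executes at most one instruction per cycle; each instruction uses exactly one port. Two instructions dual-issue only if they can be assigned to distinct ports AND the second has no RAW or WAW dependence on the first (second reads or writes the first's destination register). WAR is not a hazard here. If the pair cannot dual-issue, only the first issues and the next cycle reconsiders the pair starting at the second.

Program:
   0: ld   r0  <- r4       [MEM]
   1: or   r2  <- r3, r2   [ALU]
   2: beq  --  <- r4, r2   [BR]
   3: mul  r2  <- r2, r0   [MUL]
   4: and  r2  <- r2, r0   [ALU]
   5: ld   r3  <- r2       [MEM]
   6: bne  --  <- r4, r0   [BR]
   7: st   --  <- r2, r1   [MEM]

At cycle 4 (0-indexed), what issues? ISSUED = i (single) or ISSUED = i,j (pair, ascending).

c0: i0,i1 ld;or  2-wide
c1: i2 beq  no-port BR/MUL
c2: i3 mul  RAW+WAW r2
c3: i4 and  RAW r2
c4: i5,i6 ld;bne  2-wide
c5: i7 st  tail

ISSUED = 5,6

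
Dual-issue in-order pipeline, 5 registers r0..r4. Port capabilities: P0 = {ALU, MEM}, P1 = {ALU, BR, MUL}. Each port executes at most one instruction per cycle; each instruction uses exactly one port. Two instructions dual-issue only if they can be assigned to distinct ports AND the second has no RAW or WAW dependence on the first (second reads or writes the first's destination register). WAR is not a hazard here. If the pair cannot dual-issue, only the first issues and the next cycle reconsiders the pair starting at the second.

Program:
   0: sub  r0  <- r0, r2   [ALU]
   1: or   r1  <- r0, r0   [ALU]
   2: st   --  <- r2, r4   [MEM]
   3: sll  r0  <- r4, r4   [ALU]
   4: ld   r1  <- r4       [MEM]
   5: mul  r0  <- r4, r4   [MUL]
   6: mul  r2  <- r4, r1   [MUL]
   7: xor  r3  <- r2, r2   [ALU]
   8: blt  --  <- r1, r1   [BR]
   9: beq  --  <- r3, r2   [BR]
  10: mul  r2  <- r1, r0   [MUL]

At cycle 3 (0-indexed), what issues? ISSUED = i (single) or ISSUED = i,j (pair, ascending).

ISSUED = 5

0. sub @i0  | RAW r0
1. or/st @i1&i2  | 2-wide
2. sll/ld @i3&i4  | 2-wide
3. mul @i5  | no-port MUL/MUL
4. mul @i6  | RAW r2
5. xor/blt @i7&i8  | 2-wide
6. beq @i9  | no-port BR/MUL
7. mul @i10  | tail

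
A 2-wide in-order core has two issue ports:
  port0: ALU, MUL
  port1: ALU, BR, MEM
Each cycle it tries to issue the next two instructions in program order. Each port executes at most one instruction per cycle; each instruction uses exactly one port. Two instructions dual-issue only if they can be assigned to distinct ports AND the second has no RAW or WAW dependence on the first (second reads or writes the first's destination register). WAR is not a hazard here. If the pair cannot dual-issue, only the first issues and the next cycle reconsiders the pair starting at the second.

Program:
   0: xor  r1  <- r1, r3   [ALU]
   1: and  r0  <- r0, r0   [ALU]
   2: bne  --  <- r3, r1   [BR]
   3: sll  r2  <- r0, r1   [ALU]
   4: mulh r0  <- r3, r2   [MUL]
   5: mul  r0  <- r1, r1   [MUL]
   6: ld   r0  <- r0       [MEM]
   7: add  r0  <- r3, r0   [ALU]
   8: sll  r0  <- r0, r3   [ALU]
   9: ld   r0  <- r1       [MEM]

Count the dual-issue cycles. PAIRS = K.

PAIRS = 2

c0: i0+i1 xor;and  pair
c1: i2+i3 bne;sll  pair
c2: i4 mulh  no-port MUL/MUL
c3: i5 mul  RAW+WAW r0
c4: i6 ld  RAW+WAW r0
c5: i7 add  RAW+WAW r0
c6: i8 sll  WAW r0
c7: i9 ld  tail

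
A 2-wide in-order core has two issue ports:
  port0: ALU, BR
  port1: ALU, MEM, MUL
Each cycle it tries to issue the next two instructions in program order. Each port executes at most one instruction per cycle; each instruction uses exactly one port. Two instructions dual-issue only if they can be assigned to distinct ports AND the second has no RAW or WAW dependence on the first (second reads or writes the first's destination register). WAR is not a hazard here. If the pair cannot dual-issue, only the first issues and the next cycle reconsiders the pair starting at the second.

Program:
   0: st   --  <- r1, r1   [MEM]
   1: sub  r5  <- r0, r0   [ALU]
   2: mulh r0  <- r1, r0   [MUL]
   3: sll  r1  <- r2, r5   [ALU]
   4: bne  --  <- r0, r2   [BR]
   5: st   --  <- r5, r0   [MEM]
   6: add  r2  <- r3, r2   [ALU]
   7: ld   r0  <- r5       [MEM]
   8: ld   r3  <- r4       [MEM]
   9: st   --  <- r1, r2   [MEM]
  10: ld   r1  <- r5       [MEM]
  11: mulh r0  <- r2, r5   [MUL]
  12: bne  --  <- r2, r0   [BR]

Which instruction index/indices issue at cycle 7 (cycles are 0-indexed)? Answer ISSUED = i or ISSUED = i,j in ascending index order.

ISSUED = 11

0. st.MEM/sub.ALU @i0+i1  | 2-wide
1. mulh.MUL/sll.ALU @i2+i3  | 2-wide
2. bne.BR/st.MEM @i4+i5  | 2-wide
3. add.ALU/ld.MEM @i6+i7  | 2-wide
4. ld.MEM @i8  | no-port MEM/MEM
5. st.MEM @i9  | no-port MEM/MEM
6. ld.MEM @i10  | no-port MEM/MUL
7. mulh.MUL @i11  | RAW r0
8. bne.BR @i12  | tail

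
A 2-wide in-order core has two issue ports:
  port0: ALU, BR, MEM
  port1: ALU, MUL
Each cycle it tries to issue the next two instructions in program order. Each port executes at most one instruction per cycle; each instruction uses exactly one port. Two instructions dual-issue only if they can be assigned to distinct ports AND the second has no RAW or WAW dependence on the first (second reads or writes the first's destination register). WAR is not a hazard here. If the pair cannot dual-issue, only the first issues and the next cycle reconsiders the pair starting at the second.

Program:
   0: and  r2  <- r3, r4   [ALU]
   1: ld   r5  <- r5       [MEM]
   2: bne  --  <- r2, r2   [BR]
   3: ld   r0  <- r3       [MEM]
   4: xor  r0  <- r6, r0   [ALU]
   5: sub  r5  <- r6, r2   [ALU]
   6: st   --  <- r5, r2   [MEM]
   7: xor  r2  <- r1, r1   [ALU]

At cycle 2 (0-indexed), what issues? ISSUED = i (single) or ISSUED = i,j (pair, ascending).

#0 head=0: and/ld i0,i1 pair
#1 head=2: bne i2 no-port BR/MEM
#2 head=3: ld i3 RAW+WAW r0
#3 head=4: xor/sub i4,i5 pair
#4 head=6: st/xor i6,i7 pair

ISSUED = 3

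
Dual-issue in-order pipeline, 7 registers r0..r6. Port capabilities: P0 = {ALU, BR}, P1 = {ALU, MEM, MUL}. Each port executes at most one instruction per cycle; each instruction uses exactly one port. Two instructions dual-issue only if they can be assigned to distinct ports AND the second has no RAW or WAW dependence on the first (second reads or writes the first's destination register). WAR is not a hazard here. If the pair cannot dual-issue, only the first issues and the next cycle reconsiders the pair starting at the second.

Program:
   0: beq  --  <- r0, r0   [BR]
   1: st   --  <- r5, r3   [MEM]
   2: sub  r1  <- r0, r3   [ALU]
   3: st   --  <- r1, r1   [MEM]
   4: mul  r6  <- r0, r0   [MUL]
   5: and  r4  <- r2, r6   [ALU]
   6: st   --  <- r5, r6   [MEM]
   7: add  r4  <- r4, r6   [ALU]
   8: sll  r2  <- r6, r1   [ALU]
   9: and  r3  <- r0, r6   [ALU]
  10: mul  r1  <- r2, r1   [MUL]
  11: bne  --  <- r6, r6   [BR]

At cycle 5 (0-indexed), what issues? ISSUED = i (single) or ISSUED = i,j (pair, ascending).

c0: i0/i1 beq/st  2-wide
c1: i2 sub  RAW r1
c2: i3 st  no-port MEM/MUL
c3: i4 mul  RAW r6
c4: i5/i6 and/st  2-wide
c5: i7/i8 add/sll  2-wide
c6: i9/i10 and/mul  2-wide
c7: i11 bne  tail

ISSUED = 7,8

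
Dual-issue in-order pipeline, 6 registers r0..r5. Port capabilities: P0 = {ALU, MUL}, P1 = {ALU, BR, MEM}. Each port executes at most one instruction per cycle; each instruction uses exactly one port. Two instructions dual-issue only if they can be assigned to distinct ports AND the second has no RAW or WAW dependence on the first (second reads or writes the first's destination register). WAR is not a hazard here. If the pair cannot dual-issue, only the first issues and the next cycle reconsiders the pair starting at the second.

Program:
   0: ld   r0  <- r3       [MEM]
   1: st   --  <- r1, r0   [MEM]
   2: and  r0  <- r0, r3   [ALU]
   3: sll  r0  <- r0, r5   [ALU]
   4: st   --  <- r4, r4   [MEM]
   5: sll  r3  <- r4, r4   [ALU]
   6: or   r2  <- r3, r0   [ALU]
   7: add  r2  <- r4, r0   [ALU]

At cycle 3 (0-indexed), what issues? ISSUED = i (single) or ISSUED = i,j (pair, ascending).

ISSUED = 5

0. ld.MEM @i0  | no-port MEM/MEM
1. st.MEM/and.ALU @i1,i2  | 2-wide
2. sll.ALU/st.MEM @i3,i4  | 2-wide
3. sll.ALU @i5  | RAW r3
4. or.ALU @i6  | WAW r2
5. add.ALU @i7  | tail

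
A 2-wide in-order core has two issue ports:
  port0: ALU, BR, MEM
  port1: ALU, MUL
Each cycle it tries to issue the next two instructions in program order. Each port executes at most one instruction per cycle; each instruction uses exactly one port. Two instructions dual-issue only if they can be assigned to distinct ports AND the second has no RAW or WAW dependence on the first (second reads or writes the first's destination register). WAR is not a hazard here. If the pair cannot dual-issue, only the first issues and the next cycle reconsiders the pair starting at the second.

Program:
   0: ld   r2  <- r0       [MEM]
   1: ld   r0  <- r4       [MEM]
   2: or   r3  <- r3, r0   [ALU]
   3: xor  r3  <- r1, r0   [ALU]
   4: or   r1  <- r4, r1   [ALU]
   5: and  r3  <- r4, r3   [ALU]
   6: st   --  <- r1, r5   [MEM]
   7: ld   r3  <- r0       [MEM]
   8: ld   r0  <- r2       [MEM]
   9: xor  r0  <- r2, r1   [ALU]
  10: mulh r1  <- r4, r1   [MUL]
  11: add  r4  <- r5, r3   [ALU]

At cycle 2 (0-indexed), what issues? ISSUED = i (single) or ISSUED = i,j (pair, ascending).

c0: i0 ld  no-port MEM/MEM
c1: i1 ld  RAW r0
c2: i2 or  WAW r3
c3: i3&i4 xor or  dual
c4: i5&i6 and st  dual
c5: i7 ld  no-port MEM/MEM
c6: i8 ld  WAW r0
c7: i9&i10 xor mulh  dual
c8: i11 add  tail

ISSUED = 2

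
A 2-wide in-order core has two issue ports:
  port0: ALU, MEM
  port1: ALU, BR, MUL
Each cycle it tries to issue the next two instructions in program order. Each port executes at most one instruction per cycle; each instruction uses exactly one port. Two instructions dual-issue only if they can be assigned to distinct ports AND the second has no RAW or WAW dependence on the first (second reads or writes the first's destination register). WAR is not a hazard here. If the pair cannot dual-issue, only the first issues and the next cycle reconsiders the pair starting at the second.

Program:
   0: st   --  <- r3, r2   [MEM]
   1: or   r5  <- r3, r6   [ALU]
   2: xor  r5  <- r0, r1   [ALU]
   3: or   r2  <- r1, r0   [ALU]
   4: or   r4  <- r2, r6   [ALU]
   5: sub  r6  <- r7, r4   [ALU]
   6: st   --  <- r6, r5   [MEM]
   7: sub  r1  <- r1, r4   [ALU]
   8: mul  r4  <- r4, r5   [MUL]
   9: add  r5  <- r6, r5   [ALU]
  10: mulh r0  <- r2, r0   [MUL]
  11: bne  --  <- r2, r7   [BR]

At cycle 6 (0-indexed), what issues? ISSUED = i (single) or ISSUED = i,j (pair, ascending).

ISSUED = 10

  cy0 -> i0/i1 (st.MEM or.ALU) pair
  cy1 -> i2/i3 (xor.ALU or.ALU) pair
  cy2 -> i4 (or.ALU) RAW r4
  cy3 -> i5 (sub.ALU) RAW r6
  cy4 -> i6/i7 (st.MEM sub.ALU) pair
  cy5 -> i8/i9 (mul.MUL add.ALU) pair
  cy6 -> i10 (mulh.MUL) no-port MUL/BR
  cy7 -> i11 (bne.BR) tail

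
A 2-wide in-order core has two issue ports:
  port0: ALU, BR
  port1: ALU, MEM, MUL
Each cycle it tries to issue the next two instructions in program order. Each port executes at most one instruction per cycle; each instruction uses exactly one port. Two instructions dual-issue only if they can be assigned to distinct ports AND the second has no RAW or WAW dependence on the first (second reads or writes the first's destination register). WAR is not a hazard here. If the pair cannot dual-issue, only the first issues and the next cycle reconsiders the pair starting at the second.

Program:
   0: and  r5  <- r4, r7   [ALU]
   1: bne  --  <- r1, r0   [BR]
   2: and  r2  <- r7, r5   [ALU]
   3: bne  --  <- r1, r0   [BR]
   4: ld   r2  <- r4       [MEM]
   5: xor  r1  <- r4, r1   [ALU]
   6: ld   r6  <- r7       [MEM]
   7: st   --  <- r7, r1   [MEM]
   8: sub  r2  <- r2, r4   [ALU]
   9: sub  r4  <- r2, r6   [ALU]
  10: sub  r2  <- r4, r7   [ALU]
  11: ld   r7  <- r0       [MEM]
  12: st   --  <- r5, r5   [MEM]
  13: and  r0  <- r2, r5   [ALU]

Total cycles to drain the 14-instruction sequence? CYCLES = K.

CYCLES = 8

0. and;bne @i0&i1  | 2-wide
1. and;bne @i2&i3  | 2-wide
2. ld;xor @i4&i5  | 2-wide
3. ld @i6  | no-port MEM/MEM
4. st;sub @i7&i8  | 2-wide
5. sub @i9  | RAW r4
6. sub;ld @i10&i11  | 2-wide
7. st;and @i12&i13  | 2-wide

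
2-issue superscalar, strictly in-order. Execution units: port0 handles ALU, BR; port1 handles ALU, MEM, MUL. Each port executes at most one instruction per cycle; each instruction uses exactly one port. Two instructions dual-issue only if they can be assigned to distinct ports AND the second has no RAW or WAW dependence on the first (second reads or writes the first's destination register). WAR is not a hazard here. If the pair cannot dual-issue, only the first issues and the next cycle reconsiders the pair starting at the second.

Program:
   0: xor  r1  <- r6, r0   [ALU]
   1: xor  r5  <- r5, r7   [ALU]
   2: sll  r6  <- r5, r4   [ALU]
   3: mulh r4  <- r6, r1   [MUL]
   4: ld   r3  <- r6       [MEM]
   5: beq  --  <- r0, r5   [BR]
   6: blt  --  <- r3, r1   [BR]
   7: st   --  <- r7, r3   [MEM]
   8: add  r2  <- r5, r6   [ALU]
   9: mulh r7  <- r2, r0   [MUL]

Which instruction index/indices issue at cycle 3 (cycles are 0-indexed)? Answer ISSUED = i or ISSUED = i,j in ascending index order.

ISSUED = 4,5

#0 head=0: xor.ALU+xor.ALU i0&i1 pair
#1 head=2: sll.ALU i2 RAW r6
#2 head=3: mulh.MUL i3 no-port MUL/MEM
#3 head=4: ld.MEM+beq.BR i4&i5 pair
#4 head=6: blt.BR+st.MEM i6&i7 pair
#5 head=8: add.ALU i8 RAW r2
#6 head=9: mulh.MUL i9 tail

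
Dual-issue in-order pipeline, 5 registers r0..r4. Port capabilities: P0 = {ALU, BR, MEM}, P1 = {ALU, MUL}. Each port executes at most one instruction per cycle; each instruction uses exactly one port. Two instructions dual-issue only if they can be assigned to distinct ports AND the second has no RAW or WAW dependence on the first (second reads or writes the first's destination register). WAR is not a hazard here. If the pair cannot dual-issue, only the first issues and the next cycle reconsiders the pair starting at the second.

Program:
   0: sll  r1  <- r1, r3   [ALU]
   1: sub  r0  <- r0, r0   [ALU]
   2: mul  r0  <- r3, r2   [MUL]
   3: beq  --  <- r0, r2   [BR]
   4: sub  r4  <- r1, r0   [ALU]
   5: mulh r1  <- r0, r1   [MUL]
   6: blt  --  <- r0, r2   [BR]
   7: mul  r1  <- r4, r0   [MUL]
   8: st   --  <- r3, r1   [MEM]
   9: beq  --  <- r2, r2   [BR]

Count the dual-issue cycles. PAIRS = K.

c0: i0&i1 sll.ALU sub.ALU  2-wide
c1: i2 mul.MUL  RAW r0
c2: i3&i4 beq.BR sub.ALU  2-wide
c3: i5&i6 mulh.MUL blt.BR  2-wide
c4: i7 mul.MUL  RAW r1
c5: i8 st.MEM  no-port MEM/BR
c6: i9 beq.BR  tail

PAIRS = 3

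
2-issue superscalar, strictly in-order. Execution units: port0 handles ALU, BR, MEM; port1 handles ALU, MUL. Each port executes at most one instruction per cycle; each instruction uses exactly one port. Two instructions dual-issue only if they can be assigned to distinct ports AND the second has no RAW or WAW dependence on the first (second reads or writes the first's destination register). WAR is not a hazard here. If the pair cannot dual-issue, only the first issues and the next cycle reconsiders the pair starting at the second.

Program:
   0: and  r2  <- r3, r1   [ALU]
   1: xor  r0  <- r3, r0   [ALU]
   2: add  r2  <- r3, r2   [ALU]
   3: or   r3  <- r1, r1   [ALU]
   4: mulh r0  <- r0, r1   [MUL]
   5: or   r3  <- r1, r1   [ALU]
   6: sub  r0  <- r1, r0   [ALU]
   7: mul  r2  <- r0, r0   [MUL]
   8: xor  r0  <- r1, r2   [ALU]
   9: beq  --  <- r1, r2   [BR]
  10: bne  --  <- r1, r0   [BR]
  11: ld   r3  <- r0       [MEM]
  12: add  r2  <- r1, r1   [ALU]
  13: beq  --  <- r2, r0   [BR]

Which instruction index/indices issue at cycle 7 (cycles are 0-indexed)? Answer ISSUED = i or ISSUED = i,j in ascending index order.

ISSUED = 11,12

t=0 i0+i1:and/xor ; 2-wide
t=1 i2+i3:add/or ; 2-wide
t=2 i4+i5:mulh/or ; 2-wide
t=3 i6:sub ; RAW r0
t=4 i7:mul ; RAW r2
t=5 i8+i9:xor/beq ; 2-wide
t=6 i10:bne ; no-port BR/MEM
t=7 i11+i12:ld/add ; 2-wide
t=8 i13:beq ; tail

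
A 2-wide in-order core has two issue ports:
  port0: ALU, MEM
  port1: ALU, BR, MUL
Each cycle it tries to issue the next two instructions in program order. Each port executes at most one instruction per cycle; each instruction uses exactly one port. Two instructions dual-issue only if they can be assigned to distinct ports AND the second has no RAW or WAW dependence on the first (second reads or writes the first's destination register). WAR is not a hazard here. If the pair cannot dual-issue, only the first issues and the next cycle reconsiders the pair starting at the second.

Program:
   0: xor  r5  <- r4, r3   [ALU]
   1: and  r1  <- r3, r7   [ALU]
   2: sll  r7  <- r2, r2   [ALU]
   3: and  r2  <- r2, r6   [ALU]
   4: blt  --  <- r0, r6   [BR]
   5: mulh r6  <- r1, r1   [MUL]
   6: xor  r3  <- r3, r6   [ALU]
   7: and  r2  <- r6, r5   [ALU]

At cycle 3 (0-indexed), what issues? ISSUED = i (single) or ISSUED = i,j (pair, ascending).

[0] i0&i1  xor.ALU and.ALU  -- pair
[1] i2&i3  sll.ALU and.ALU  -- pair
[2] i4  blt.BR  -- no-port BR/MUL
[3] i5  mulh.MUL  -- RAW r6
[4] i6&i7  xor.ALU and.ALU  -- pair

ISSUED = 5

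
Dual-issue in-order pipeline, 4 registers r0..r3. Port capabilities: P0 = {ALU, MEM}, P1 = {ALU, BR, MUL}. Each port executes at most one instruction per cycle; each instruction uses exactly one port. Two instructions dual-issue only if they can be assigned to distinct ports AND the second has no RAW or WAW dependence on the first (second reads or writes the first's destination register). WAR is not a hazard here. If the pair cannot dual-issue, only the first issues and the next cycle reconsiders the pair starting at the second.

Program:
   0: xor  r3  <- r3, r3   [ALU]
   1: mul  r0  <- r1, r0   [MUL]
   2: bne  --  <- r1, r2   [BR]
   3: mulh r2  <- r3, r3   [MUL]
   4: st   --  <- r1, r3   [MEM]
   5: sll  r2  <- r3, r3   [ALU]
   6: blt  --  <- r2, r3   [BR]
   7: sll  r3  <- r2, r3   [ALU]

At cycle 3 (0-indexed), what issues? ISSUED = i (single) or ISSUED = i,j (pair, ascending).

ISSUED = 5

t=0 i0+i1:xor.ALU mul.MUL ; pair
t=1 i2:bne.BR ; no-port BR/MUL
t=2 i3+i4:mulh.MUL st.MEM ; pair
t=3 i5:sll.ALU ; RAW r2
t=4 i6+i7:blt.BR sll.ALU ; pair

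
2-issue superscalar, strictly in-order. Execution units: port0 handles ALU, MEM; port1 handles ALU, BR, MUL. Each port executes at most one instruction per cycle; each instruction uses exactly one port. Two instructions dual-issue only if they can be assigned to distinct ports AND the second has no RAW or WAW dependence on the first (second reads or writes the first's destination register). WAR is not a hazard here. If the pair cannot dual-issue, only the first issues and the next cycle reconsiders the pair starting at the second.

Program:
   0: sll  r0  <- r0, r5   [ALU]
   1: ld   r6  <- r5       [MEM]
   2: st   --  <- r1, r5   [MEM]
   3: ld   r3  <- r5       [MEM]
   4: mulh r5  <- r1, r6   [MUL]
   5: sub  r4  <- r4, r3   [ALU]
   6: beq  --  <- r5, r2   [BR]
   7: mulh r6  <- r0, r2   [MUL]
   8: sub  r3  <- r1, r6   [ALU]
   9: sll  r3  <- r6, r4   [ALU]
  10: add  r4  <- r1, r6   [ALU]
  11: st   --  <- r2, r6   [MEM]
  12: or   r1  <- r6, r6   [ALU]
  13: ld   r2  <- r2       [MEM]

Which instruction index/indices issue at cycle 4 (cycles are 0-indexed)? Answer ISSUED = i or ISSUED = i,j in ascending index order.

ISSUED = 7

0. sll.ALU+ld.MEM @i0+i1  | dual
1. st.MEM @i2  | no-port MEM/MEM
2. ld.MEM+mulh.MUL @i3+i4  | dual
3. sub.ALU+beq.BR @i5+i6  | dual
4. mulh.MUL @i7  | RAW r6
5. sub.ALU @i8  | WAW r3
6. sll.ALU+add.ALU @i9+i10  | dual
7. st.MEM+or.ALU @i11+i12  | dual
8. ld.MEM @i13  | tail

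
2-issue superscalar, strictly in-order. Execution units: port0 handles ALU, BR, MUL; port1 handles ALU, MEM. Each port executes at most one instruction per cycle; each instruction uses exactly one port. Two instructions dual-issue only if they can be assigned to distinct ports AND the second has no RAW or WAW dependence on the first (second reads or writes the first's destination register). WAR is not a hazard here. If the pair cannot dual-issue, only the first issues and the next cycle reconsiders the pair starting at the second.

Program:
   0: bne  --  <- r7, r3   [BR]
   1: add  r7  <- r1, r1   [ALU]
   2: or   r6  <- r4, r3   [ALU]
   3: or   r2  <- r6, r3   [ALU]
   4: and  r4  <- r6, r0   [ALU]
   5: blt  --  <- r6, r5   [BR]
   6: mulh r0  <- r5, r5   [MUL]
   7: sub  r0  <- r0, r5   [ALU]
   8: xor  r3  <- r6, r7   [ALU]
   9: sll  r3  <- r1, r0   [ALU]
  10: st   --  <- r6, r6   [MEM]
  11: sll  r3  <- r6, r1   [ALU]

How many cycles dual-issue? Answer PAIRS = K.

[0] i0+i1  bne;add  -- pair
[1] i2  or  -- RAW r6
[2] i3+i4  or;and  -- pair
[3] i5  blt  -- no-port BR/MUL
[4] i6  mulh  -- RAW+WAW r0
[5] i7+i8  sub;xor  -- pair
[6] i9+i10  sll;st  -- pair
[7] i11  sll  -- tail

PAIRS = 4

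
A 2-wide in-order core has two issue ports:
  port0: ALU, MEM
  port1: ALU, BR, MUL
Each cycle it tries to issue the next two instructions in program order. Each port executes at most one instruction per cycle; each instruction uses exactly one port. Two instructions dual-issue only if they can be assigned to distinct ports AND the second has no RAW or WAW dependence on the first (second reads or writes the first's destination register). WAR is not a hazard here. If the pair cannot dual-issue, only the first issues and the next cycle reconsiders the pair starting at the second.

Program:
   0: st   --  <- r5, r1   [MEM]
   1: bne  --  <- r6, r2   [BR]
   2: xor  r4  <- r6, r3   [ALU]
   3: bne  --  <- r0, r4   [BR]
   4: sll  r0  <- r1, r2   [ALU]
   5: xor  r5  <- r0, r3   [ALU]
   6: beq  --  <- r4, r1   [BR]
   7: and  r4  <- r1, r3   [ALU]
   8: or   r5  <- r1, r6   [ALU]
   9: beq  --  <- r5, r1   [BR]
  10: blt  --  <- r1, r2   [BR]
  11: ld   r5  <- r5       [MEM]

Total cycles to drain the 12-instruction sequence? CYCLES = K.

[0] i0,i1  st+bne  -- 2-wide
[1] i2  xor  -- RAW r4
[2] i3,i4  bne+sll  -- 2-wide
[3] i5,i6  xor+beq  -- 2-wide
[4] i7,i8  and+or  -- 2-wide
[5] i9  beq  -- no-port BR/BR
[6] i10,i11  blt+ld  -- 2-wide

CYCLES = 7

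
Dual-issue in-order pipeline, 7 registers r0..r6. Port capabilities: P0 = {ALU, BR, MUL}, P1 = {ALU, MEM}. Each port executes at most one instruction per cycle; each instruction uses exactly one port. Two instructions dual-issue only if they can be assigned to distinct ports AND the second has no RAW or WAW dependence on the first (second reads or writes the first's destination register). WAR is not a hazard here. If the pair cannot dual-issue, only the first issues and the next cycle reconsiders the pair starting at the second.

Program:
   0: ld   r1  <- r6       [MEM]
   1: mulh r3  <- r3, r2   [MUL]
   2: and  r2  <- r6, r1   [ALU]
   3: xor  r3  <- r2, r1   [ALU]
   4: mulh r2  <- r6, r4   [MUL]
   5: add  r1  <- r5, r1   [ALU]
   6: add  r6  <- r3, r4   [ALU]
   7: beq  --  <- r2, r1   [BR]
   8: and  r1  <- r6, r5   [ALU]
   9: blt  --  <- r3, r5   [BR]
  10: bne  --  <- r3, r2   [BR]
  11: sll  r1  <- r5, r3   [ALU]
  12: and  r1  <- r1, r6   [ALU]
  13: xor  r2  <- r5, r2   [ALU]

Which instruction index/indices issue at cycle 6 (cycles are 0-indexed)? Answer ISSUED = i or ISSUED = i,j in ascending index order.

  cy0 -> i0/i1 (ld;mulh) pair
  cy1 -> i2 (and) RAW r2
  cy2 -> i3/i4 (xor;mulh) pair
  cy3 -> i5/i6 (add;add) pair
  cy4 -> i7/i8 (beq;and) pair
  cy5 -> i9 (blt) no-port BR/BR
  cy6 -> i10/i11 (bne;sll) pair
  cy7 -> i12/i13 (and;xor) pair

ISSUED = 10,11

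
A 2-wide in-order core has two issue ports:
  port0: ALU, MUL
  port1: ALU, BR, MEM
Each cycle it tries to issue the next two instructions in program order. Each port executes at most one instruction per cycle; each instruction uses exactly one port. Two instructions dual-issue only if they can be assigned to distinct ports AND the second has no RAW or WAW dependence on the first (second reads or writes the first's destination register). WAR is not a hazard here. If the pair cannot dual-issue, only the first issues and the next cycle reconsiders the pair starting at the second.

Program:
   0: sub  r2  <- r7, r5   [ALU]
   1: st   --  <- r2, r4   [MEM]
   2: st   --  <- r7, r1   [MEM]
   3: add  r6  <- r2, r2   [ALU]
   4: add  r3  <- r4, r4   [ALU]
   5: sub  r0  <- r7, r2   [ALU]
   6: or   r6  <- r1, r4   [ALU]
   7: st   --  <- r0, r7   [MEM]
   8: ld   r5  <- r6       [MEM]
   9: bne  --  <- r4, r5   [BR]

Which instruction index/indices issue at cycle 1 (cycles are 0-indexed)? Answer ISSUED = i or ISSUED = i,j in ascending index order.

ISSUED = 1

#0 head=0: sub.ALU i0 RAW r2
#1 head=1: st.MEM i1 no-port MEM/MEM
#2 head=2: st.MEM;add.ALU i2&i3 2-wide
#3 head=4: add.ALU;sub.ALU i4&i5 2-wide
#4 head=6: or.ALU;st.MEM i6&i7 2-wide
#5 head=8: ld.MEM i8 no-port MEM/BR
#6 head=9: bne.BR i9 tail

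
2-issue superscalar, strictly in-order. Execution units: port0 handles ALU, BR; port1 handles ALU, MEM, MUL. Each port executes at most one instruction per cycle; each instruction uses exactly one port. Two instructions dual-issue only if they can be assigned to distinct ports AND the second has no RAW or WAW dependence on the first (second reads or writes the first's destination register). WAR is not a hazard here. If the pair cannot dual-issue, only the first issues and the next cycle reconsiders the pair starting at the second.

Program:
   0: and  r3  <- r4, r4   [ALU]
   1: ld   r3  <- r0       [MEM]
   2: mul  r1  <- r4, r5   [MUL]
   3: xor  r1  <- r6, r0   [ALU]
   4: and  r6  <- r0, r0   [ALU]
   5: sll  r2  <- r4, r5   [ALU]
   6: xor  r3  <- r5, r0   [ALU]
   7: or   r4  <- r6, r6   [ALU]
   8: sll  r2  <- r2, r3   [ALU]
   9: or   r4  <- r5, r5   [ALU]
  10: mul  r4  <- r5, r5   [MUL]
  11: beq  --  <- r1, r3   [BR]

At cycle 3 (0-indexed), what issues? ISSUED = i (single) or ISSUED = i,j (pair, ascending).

ISSUED = 3,4

t=0 i0:and.ALU ; WAW r3
t=1 i1:ld.MEM ; no-port MEM/MUL
t=2 i2:mul.MUL ; WAW r1
t=3 i3+i4:xor.ALU+and.ALU ; dual
t=4 i5+i6:sll.ALU+xor.ALU ; dual
t=5 i7+i8:or.ALU+sll.ALU ; dual
t=6 i9:or.ALU ; WAW r4
t=7 i10+i11:mul.MUL+beq.BR ; dual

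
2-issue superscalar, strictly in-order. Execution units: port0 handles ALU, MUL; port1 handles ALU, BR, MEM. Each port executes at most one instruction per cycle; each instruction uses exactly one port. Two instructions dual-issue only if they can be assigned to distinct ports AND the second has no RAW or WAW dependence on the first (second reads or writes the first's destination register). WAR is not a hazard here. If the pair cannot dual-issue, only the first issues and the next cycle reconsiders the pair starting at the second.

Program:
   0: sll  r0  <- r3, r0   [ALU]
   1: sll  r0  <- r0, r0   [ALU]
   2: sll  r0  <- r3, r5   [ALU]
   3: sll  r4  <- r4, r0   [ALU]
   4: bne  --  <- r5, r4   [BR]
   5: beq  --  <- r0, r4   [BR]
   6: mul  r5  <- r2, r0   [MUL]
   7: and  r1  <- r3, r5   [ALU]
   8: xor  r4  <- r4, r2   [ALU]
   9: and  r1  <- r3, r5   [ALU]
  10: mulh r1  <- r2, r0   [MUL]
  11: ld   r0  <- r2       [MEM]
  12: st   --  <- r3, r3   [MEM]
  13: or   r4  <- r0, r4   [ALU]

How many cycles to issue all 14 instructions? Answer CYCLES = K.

CYCLES = 10

t=0 i0:sll.ALU ; RAW+WAW r0
t=1 i1:sll.ALU ; WAW r0
t=2 i2:sll.ALU ; RAW r0
t=3 i3:sll.ALU ; RAW r4
t=4 i4:bne.BR ; no-port BR/BR
t=5 i5&i6:beq.BR;mul.MUL ; pair
t=6 i7&i8:and.ALU;xor.ALU ; pair
t=7 i9:and.ALU ; WAW r1
t=8 i10&i11:mulh.MUL;ld.MEM ; pair
t=9 i12&i13:st.MEM;or.ALU ; pair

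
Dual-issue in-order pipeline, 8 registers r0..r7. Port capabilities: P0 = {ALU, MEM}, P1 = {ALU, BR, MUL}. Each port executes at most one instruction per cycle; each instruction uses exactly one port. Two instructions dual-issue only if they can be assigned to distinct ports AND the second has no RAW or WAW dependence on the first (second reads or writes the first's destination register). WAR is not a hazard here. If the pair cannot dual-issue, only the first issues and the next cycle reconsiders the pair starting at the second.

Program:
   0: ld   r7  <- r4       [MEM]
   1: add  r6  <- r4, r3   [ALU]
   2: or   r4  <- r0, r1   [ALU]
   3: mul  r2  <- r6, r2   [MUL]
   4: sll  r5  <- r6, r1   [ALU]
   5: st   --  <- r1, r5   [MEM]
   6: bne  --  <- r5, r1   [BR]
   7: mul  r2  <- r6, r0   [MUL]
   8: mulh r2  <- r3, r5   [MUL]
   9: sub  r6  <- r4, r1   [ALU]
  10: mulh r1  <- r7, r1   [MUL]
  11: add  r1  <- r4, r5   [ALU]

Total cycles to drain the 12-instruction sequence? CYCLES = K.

CYCLES = 8

t=0 i0/i1:ld.MEM add.ALU ; pair
t=1 i2/i3:or.ALU mul.MUL ; pair
t=2 i4:sll.ALU ; RAW r5
t=3 i5/i6:st.MEM bne.BR ; pair
t=4 i7:mul.MUL ; no-port MUL/MUL
t=5 i8/i9:mulh.MUL sub.ALU ; pair
t=6 i10:mulh.MUL ; WAW r1
t=7 i11:add.ALU ; tail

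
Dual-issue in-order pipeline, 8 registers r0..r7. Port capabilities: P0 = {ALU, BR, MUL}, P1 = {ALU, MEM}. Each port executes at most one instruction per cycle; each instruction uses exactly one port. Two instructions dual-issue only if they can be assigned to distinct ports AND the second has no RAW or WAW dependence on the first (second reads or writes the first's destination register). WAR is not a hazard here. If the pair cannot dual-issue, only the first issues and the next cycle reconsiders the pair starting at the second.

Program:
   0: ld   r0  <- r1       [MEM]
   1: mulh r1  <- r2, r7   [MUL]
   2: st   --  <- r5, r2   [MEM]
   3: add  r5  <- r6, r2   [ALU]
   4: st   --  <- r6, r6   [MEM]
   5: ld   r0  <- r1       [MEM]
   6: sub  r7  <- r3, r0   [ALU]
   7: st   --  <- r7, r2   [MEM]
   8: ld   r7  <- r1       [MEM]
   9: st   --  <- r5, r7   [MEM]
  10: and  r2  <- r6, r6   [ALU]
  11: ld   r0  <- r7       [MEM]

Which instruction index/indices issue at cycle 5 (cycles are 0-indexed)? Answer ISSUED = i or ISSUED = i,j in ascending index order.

[0] i0&i1  ld/mulh  -- dual
[1] i2&i3  st/add  -- dual
[2] i4  st  -- no-port MEM/MEM
[3] i5  ld  -- RAW r0
[4] i6  sub  -- RAW r7
[5] i7  st  -- no-port MEM/MEM
[6] i8  ld  -- no-port MEM/MEM
[7] i9&i10  st/and  -- dual
[8] i11  ld  -- tail

ISSUED = 7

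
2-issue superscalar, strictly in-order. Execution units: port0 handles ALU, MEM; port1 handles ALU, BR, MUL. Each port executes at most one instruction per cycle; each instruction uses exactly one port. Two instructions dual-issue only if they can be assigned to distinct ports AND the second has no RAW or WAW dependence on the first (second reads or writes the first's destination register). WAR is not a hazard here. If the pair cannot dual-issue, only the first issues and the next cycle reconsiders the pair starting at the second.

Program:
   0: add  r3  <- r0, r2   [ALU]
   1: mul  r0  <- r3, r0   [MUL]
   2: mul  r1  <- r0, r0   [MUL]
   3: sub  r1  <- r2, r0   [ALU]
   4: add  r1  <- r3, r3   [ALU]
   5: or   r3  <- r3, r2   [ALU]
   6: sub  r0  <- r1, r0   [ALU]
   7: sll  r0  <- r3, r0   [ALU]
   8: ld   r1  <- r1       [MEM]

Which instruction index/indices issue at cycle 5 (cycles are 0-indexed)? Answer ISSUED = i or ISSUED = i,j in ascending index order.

0. add.ALU @i0  | RAW r3
1. mul.MUL @i1  | no-port MUL/MUL
2. mul.MUL @i2  | WAW r1
3. sub.ALU @i3  | WAW r1
4. add.ALU/or.ALU @i4&i5  | pair
5. sub.ALU @i6  | RAW+WAW r0
6. sll.ALU/ld.MEM @i7&i8  | pair

ISSUED = 6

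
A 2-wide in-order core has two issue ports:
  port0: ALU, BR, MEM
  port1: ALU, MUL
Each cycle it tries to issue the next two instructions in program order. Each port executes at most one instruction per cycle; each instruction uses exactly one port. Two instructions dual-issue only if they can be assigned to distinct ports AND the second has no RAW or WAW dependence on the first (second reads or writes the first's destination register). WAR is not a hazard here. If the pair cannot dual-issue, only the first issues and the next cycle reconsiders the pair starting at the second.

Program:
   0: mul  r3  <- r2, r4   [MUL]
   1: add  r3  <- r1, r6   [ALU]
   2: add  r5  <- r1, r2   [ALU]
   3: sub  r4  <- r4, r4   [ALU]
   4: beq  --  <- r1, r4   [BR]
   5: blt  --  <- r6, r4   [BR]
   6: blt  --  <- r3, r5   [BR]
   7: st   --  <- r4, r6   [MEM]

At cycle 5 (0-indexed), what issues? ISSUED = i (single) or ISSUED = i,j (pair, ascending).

ISSUED = 6

c0: i0 mul.MUL  WAW r3
c1: i1+i2 add.ALU/add.ALU  2-wide
c2: i3 sub.ALU  RAW r4
c3: i4 beq.BR  no-port BR/BR
c4: i5 blt.BR  no-port BR/BR
c5: i6 blt.BR  no-port BR/MEM
c6: i7 st.MEM  tail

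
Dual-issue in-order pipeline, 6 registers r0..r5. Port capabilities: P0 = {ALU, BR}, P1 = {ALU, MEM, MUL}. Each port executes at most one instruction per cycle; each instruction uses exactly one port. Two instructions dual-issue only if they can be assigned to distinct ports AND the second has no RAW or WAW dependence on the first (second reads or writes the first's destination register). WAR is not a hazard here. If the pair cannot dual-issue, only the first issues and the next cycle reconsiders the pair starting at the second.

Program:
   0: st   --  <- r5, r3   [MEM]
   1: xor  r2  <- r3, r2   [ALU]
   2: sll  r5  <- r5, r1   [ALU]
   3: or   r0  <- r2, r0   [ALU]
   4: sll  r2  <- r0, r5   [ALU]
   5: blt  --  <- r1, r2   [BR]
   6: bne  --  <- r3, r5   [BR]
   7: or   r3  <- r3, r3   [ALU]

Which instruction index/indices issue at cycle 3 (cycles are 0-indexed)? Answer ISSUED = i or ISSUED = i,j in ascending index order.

t=0 i0&i1:st/xor ; 2-wide
t=1 i2&i3:sll/or ; 2-wide
t=2 i4:sll ; RAW r2
t=3 i5:blt ; no-port BR/BR
t=4 i6&i7:bne/or ; 2-wide

ISSUED = 5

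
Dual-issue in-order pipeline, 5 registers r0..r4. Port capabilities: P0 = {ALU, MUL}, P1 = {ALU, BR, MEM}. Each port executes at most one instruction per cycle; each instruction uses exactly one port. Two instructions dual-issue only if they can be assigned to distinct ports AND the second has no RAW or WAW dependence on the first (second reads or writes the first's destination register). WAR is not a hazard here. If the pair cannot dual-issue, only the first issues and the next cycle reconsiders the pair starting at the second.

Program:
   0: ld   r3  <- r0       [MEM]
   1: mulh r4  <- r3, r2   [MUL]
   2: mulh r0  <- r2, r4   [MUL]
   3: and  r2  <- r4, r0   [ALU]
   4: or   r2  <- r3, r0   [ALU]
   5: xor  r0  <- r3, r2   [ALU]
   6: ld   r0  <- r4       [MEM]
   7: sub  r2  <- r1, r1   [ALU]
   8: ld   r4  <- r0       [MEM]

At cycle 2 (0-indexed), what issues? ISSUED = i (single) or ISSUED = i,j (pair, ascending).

ISSUED = 2

c0: i0 ld  RAW r3
c1: i1 mulh  no-port MUL/MUL
c2: i2 mulh  RAW r0
c3: i3 and  WAW r2
c4: i4 or  RAW r2
c5: i5 xor  WAW r0
c6: i6,i7 ld;sub  pair
c7: i8 ld  tail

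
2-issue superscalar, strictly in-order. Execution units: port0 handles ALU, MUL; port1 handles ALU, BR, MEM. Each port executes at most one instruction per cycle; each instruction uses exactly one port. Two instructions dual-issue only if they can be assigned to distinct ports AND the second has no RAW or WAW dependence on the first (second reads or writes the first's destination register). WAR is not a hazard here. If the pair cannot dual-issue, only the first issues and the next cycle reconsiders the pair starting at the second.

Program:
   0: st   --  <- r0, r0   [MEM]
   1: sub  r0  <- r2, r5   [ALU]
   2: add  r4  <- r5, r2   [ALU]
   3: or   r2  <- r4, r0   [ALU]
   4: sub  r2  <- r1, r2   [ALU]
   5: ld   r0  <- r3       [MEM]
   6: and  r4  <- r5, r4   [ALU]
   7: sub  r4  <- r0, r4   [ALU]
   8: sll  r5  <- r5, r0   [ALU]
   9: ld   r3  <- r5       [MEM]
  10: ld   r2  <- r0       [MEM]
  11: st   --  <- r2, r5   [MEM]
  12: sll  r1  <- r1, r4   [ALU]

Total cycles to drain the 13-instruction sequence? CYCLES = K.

0. st.MEM sub.ALU @i0+i1  | dual
1. add.ALU @i2  | RAW r4
2. or.ALU @i3  | RAW+WAW r2
3. sub.ALU ld.MEM @i4+i5  | dual
4. and.ALU @i6  | RAW+WAW r4
5. sub.ALU sll.ALU @i7+i8  | dual
6. ld.MEM @i9  | no-port MEM/MEM
7. ld.MEM @i10  | no-port MEM/MEM
8. st.MEM sll.ALU @i11+i12  | dual

CYCLES = 9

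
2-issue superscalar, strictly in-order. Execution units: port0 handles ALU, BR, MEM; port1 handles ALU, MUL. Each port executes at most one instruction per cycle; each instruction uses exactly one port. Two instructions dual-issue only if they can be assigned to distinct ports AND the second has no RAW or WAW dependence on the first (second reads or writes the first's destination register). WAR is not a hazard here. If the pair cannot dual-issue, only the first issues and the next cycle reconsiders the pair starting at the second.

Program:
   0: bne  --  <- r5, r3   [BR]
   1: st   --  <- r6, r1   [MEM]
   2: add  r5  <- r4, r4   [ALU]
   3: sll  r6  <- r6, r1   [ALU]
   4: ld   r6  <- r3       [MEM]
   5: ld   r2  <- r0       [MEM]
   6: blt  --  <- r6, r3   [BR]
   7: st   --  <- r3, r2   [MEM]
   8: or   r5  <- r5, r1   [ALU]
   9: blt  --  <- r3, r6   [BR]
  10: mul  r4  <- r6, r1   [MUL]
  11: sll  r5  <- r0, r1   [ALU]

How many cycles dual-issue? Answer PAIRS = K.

PAIRS = 3

#0 head=0: bne i0 no-port BR/MEM
#1 head=1: st;add i1/i2 dual
#2 head=3: sll i3 WAW r6
#3 head=4: ld i4 no-port MEM/MEM
#4 head=5: ld i5 no-port MEM/BR
#5 head=6: blt i6 no-port BR/MEM
#6 head=7: st;or i7/i8 dual
#7 head=9: blt;mul i9/i10 dual
#8 head=11: sll i11 tail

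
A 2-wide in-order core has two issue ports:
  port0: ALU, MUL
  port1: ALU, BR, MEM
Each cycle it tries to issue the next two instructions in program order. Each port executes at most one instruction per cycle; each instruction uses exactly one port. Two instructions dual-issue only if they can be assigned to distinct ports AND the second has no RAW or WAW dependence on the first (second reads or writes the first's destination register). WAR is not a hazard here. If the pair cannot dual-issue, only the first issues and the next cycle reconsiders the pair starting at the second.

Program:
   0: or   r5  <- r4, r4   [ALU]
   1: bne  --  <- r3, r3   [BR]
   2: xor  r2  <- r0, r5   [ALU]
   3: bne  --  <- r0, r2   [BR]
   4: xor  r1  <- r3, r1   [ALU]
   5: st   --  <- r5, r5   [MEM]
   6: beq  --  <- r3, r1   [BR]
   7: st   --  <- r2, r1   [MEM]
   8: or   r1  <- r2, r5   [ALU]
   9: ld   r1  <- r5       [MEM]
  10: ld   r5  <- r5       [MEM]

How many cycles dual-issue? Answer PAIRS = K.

PAIRS = 3

  cy0 -> i0&i1 (or/bne) pair
  cy1 -> i2 (xor) RAW r2
  cy2 -> i3&i4 (bne/xor) pair
  cy3 -> i5 (st) no-port MEM/BR
  cy4 -> i6 (beq) no-port BR/MEM
  cy5 -> i7&i8 (st/or) pair
  cy6 -> i9 (ld) no-port MEM/MEM
  cy7 -> i10 (ld) tail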